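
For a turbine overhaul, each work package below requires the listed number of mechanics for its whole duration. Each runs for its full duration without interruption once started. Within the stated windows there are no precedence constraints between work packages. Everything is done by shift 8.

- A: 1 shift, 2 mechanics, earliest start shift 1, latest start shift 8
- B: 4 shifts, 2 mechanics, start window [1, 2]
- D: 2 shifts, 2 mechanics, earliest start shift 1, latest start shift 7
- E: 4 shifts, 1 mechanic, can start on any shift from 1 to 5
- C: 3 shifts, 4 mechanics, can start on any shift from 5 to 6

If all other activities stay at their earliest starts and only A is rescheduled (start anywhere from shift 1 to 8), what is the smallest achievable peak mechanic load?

A@1: s1:7  s2:5  s3:3  s4:3  s5:4  s6:4  s7:4  s8:0 → peak 7
A@2: s1:5  s2:7  s3:3  s4:3  s5:4  s6:4  s7:4  s8:0 → peak 7
A@3: s1:5  s2:5  s3:5  s4:3  s5:4  s6:4  s7:4  s8:0 → peak 5
A@4: s1:5  s2:5  s3:3  s4:5  s5:4  s6:4  s7:4  s8:0 → peak 5
A@5: s1:5  s2:5  s3:3  s4:3  s5:6  s6:4  s7:4  s8:0 → peak 6
A@6: s1:5  s2:5  s3:3  s4:3  s5:4  s6:6  s7:4  s8:0 → peak 6
A@7: s1:5  s2:5  s3:3  s4:3  s5:4  s6:4  s7:6  s8:0 → peak 6
A@8: s1:5  s2:5  s3:3  s4:3  s5:4  s6:4  s7:4  s8:2 → peak 5
Best is A@3, peak 5.

5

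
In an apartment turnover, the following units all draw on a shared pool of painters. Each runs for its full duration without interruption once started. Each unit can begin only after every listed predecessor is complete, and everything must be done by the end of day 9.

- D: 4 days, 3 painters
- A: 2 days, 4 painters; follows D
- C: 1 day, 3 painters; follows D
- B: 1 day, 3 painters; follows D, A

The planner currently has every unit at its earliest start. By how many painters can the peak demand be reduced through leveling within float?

Early-start peak: d1:3  d2:3  d3:3  d4:3  d5:7  d6:4  d7:3  d8:0  d9:0 ⇒ 7.
Leveled (D@1, A@5, C@7, B@8): d1:3  d2:3  d3:3  d4:3  d5:4  d6:4  d7:3  d8:3  d9:0 ⇒ 4.
Reduction 7 − 4 = 3.

3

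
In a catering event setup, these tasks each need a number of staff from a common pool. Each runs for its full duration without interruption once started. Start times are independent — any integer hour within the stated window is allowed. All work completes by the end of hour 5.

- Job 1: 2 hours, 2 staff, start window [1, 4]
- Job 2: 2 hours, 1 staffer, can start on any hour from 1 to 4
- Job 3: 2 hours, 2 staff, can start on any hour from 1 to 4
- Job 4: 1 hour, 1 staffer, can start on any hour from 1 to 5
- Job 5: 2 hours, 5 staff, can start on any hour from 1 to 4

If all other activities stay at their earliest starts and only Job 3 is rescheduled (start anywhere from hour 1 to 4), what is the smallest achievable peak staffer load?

9

Job 3@1: h1:11  h2:10  h3:0  h4:0  h5:0 → peak 11
Job 3@2: h1:9  h2:10  h3:2  h4:0  h5:0 → peak 10
Job 3@3: h1:9  h2:8  h3:2  h4:2  h5:0 → peak 9
Job 3@4: h1:9  h2:8  h3:0  h4:2  h5:2 → peak 9
Best is Job 3@3, peak 9.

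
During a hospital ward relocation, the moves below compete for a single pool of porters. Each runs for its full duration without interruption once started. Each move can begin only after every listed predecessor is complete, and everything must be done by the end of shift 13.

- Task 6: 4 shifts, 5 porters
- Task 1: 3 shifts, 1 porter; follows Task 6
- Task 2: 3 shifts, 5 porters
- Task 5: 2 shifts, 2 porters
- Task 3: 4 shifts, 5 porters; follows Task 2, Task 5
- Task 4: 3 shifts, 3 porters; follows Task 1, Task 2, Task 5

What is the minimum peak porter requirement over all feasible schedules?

8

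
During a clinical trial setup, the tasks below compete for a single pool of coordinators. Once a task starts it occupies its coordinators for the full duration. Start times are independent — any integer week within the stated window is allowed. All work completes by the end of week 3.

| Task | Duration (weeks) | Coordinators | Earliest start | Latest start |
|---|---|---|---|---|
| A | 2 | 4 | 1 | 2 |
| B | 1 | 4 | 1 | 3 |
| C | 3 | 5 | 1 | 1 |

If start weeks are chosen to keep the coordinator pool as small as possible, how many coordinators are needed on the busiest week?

9

Early-start (A@1, B@1, C@1) gives peak 13: w1:13  w2:9  w3:5.
Shift B→3.
Schedule A@1, B@3, C@1: w1:9  w2:9  w3:9 — peak 9.
Total coordinator-weeks = 27 over 3 weeks ⇒ peak ≥ ⌈27/3⌉ = 9, so 9 is optimal.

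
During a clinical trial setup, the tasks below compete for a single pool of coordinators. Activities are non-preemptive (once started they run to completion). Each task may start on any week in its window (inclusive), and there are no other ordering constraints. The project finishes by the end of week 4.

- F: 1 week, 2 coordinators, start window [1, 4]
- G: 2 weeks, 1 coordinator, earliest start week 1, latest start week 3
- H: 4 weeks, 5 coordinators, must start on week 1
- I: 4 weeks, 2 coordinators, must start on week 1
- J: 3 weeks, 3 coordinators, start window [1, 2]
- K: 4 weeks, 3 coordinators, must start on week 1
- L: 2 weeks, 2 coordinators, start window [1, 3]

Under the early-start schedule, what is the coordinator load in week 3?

At early start, week 3 has: H, I, J, K.
Demand: 5 + 2 + 3 + 3 = 13.

13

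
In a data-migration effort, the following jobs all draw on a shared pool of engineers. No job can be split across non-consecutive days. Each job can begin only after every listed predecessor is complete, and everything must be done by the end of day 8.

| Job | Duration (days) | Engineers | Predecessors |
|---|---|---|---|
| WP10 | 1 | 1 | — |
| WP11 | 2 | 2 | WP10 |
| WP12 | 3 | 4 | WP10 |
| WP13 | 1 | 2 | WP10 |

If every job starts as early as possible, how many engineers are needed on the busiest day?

Early-start schedule: WP10@1, WP11@2, WP12@2, WP13@2.
Load per day: day 1: 1, day 2: 8, day 3: 6, day 4: 4, day 5: 0, day 6: 0, day 7: 0, day 8: 0.
Peak is 8.

8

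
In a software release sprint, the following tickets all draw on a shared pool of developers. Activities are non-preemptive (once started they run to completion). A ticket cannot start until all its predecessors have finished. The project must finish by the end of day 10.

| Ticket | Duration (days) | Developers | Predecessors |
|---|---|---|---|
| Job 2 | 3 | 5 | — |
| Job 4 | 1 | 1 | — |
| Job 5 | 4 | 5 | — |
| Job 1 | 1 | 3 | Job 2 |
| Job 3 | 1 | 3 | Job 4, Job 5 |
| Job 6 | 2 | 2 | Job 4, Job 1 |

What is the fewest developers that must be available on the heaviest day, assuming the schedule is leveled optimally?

5

Early-start (Job 2@1, Job 4@1, Job 5@1, Job 1@4, Job 3@5, Job 6@5) gives peak 11: d1:11  d2:10  d3:10  d4:8  d5:5  d6:2  d7:0  d8:0  d9:0  d10:0.
Shift Job 4→4, Job 5→5, Job 3→9, Job 6→9.
Schedule Job 2@1, Job 4@4, Job 5@5, Job 1@4, Job 3@9, Job 6@9: d1:5  d2:5  d3:5  d4:4  d5:5  d6:5  d7:5  d8:5  d9:5  d10:2 — peak 5.
Total developer-days = 46 over 10 days ⇒ peak ≥ ⌈46/10⌉ = 5, so 5 is optimal.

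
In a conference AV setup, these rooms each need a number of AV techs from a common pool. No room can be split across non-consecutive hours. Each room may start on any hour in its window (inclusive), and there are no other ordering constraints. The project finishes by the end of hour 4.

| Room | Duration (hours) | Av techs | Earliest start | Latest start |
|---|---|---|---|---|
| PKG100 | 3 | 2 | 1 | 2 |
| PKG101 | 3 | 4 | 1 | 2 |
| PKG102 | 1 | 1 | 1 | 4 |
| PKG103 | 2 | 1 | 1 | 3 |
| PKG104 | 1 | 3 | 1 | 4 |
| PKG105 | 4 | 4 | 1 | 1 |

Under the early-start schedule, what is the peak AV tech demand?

15

Early-start schedule: PKG100@1, PKG101@1, PKG102@1, PKG103@1, PKG104@1, PKG105@1.
Load per hour: hour 1: 15, hour 2: 11, hour 3: 10, hour 4: 4.
Peak is 15.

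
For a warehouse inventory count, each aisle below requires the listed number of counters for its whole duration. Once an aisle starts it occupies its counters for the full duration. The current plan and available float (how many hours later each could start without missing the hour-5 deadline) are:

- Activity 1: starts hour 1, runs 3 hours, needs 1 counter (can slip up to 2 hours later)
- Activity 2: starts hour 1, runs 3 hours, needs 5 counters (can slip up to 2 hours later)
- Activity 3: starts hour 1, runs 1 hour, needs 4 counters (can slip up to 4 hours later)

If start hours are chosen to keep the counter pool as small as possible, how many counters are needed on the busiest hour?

Early-start (Activity 1@1, Activity 2@1, Activity 3@1) gives peak 10: h1:10  h2:6  h3:6  h4:0  h5:0.
Shift Activity 3→4.
Schedule Activity 1@1, Activity 2@1, Activity 3@4: h1:6  h2:6  h3:6  h4:4  h5:0 — peak 6.

6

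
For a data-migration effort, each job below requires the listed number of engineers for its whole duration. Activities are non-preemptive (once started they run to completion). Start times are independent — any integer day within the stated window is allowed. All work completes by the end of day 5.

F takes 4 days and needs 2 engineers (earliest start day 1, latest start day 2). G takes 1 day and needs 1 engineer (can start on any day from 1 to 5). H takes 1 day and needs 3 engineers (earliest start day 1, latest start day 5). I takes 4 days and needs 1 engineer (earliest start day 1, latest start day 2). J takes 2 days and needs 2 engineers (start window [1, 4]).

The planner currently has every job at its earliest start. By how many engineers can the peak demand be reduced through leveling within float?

Early-start peak: d1:9  d2:5  d3:3  d4:3  d5:0 ⇒ 9.
Leveled (F@1, G@1, H@5, I@1, J@2): d1:4  d2:5  d3:5  d4:3  d5:3 ⇒ 5.
Reduction 9 − 5 = 4.

4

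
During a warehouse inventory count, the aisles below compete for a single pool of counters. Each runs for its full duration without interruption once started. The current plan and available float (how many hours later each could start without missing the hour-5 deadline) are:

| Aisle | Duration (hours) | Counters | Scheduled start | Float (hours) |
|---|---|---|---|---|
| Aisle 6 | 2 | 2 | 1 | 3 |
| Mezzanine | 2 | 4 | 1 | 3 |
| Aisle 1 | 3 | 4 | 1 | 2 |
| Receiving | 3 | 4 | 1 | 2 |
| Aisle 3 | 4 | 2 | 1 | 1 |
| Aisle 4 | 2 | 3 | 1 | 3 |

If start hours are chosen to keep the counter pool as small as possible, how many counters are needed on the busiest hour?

11

Early-start (Aisle 6@1, Mezzanine@1, Aisle 1@1, Receiving@1, Aisle 3@1, Aisle 4@1) gives peak 19: h1:19  h2:19  h3:10  h4:2  h5:0.
Shift Aisle 1→3, Receiving→3.
Schedule Aisle 6@1, Mezzanine@1, Aisle 1@3, Receiving@3, Aisle 3@1, Aisle 4@1: h1:11  h2:11  h3:10  h4:10  h5:8 — peak 11.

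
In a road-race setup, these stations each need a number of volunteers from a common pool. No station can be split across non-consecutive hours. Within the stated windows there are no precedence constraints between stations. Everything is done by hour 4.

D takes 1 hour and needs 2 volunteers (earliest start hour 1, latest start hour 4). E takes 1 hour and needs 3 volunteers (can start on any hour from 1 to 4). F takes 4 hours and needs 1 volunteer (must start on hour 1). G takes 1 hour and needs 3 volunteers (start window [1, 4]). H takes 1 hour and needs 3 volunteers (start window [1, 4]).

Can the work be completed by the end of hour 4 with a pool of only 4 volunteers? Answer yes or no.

Schedule D@1, E@2, F@1, G@3, H@4: h1:3  h2:4  h3:4  h4:4 — peak 4 ≤ 4.

yes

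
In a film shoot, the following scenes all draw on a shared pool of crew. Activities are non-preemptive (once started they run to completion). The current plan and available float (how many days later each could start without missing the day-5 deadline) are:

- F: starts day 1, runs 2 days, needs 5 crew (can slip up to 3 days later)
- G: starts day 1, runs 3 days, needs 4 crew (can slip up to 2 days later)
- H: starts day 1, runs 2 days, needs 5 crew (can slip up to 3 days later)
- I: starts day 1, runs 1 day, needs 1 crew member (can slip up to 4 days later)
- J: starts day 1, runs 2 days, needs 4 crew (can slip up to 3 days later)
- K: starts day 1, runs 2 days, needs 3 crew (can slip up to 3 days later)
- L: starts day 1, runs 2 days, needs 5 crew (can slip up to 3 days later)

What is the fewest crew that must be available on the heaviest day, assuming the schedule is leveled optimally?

Early-start (F@1, G@1, H@1, I@1, J@1, K@1, L@1) gives peak 27: d1:27  d2:26  d3:4  d4:0  d5:0.
Shift H→3, J→2, K→4, L→4.
Schedule F@1, G@1, H@3, I@1, J@2, K@4, L@4: d1:10  d2:13  d3:13  d4:13  d5:8 — peak 13.

13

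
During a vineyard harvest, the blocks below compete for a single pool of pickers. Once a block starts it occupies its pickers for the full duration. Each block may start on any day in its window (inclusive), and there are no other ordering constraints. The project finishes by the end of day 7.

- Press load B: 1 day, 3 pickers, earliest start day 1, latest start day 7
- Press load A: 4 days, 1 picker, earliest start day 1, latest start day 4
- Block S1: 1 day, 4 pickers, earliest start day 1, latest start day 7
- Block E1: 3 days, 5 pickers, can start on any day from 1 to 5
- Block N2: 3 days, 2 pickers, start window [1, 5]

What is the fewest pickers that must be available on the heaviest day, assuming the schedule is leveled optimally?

6

Early-start (Press load B@1, Press load A@1, Block S1@1, Block E1@1, Block N2@1) gives peak 15: d1:15  d2:8  d3:8  d4:1  d5:0  d6:0  d7:0.
Shift Block S1→4, Block E1→5.
Schedule Press load B@1, Press load A@1, Block S1@4, Block E1@5, Block N2@1: d1:6  d2:3  d3:3  d4:5  d5:5  d6:5  d7:5 — peak 6.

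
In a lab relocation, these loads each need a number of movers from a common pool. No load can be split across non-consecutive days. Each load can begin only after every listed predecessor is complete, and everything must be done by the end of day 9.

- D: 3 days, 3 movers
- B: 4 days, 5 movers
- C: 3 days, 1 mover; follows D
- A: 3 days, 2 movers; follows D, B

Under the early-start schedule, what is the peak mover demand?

8

Early-start schedule: D@1, B@1, C@4, A@5.
Load per day: day 1: 8, day 2: 8, day 3: 8, day 4: 6, day 5: 3, day 6: 3, day 7: 2, day 8: 0, day 9: 0.
Peak is 8.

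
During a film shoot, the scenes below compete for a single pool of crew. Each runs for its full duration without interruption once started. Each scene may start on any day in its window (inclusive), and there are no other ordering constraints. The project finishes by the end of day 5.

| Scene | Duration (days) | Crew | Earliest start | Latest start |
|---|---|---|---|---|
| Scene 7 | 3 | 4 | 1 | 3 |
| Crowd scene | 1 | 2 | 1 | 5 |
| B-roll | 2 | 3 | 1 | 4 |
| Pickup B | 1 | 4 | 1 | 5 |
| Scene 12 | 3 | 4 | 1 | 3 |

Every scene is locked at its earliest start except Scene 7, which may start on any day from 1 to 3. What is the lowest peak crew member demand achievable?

13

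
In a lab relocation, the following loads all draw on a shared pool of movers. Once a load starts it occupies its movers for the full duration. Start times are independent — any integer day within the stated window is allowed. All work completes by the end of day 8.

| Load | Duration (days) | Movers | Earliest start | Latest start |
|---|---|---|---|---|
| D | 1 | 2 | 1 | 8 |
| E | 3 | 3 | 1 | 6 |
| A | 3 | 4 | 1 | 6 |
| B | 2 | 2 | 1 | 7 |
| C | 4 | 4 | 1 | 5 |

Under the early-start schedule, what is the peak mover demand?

15

Early-start schedule: D@1, E@1, A@1, B@1, C@1.
Load per day: day 1: 15, day 2: 13, day 3: 11, day 4: 4, day 5: 0, day 6: 0, day 7: 0, day 8: 0.
Peak is 15.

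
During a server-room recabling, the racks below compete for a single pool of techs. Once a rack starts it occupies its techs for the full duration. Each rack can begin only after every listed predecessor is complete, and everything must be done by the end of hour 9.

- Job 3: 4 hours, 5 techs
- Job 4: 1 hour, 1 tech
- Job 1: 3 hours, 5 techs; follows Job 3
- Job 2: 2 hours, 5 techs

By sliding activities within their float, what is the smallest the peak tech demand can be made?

6

Early-start (Job 3@1, Job 4@1, Job 1@5, Job 2@1) gives peak 11: h1:11  h2:10  h3:5  h4:5  h5:5  h6:5  h7:5  h8:0  h9:0.
Shift Job 2→8.
Schedule Job 3@1, Job 4@1, Job 1@5, Job 2@8: h1:6  h2:5  h3:5  h4:5  h5:5  h6:5  h7:5  h8:5  h9:5 — peak 6.
Total tech-hours = 46 over 9 hours ⇒ peak ≥ ⌈46/9⌉ = 6, so 6 is optimal.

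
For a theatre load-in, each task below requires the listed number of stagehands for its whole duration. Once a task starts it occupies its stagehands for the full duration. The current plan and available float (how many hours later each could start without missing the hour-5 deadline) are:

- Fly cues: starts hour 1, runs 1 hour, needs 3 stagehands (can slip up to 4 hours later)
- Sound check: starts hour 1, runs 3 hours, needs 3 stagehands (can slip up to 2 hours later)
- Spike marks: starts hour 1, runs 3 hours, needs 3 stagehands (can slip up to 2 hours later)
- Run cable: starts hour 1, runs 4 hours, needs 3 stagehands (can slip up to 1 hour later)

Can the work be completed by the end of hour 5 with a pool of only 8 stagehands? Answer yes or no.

The minimum achievable peak is 9; 8 < 9, so no feasible schedule stays within the cap.

no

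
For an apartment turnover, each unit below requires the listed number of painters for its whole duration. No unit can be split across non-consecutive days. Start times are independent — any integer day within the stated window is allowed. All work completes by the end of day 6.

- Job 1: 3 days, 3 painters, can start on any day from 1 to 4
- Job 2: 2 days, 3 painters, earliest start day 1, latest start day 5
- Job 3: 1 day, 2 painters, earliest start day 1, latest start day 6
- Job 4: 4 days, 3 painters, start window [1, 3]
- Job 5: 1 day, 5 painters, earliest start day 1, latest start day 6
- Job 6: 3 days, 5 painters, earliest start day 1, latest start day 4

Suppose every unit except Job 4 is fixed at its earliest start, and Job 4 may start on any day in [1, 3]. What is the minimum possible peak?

Job 4@1: d1:21  d2:14  d3:11  d4:3  d5:0  d6:0 → peak 21
Job 4@2: d1:18  d2:14  d3:11  d4:3  d5:3  d6:0 → peak 18
Job 4@3: d1:18  d2:11  d3:11  d4:3  d5:3  d6:3 → peak 18
Best is Job 4@2, peak 18.

18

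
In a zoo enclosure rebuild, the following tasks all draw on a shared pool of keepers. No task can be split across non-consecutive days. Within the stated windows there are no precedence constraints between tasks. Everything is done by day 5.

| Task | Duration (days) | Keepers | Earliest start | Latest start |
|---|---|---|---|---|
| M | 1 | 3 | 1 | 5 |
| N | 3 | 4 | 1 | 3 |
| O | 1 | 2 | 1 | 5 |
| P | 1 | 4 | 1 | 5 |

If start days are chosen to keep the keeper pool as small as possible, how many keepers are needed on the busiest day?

5

Early-start (M@1, N@1, O@1, P@1) gives peak 13: d1:13  d2:4  d3:4  d4:0  d5:0.
Shift N→2, P→5.
Schedule M@1, N@2, O@1, P@5: d1:5  d2:4  d3:4  d4:4  d5:4 — peak 5.
Total keeper-days = 21 over 5 days ⇒ peak ≥ ⌈21/5⌉ = 5, so 5 is optimal.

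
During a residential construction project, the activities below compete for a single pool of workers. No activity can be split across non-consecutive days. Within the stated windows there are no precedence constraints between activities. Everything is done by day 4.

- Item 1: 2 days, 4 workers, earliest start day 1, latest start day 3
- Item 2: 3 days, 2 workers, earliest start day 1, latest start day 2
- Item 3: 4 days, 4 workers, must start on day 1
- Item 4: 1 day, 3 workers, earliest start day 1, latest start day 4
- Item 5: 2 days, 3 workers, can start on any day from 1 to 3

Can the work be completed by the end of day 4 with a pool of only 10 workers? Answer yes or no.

yes

Schedule Item 1@1, Item 2@1, Item 3@1, Item 4@4, Item 5@3: d1:10  d2:10  d3:9  d4:10 — peak 10 ≤ 10.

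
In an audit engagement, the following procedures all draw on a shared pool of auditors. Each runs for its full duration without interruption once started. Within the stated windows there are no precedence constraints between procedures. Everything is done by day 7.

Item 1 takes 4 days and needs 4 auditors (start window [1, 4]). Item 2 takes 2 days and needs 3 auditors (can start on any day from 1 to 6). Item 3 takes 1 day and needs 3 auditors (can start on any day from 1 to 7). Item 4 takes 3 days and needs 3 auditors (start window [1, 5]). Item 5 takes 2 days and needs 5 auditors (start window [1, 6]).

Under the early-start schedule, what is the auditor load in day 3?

At early start, day 3 has: Item 1, Item 4.
Demand: 4 + 3 = 7.

7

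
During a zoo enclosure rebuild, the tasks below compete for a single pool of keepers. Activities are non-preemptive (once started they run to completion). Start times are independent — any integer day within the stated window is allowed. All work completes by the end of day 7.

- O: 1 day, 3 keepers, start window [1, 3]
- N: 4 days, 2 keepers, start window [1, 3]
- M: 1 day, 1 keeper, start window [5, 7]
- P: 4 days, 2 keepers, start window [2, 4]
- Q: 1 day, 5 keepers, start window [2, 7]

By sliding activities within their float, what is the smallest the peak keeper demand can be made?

5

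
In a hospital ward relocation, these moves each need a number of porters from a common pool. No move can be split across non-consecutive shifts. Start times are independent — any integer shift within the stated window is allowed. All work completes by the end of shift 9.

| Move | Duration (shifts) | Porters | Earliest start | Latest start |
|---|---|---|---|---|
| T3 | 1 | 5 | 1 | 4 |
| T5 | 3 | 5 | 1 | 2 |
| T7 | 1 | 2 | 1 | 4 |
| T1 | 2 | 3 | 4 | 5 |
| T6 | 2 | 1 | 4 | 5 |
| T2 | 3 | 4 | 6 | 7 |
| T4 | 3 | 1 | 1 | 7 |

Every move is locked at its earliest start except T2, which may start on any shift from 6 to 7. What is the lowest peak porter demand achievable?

13

T2@6: s1:13  s2:6  s3:6  s4:4  s5:4  s6:4  s7:4  s8:4  s9:0 → peak 13
T2@7: s1:13  s2:6  s3:6  s4:4  s5:4  s6:0  s7:4  s8:4  s9:4 → peak 13
Best is T2@6, peak 13.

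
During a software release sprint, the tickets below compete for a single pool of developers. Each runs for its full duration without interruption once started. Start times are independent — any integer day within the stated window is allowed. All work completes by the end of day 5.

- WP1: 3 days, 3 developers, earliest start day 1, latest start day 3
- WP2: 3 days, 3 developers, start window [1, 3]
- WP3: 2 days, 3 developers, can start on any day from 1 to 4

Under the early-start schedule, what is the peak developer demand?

9

Early-start schedule: WP1@1, WP2@1, WP3@1.
Load per day: day 1: 9, day 2: 9, day 3: 6, day 4: 0, day 5: 0.
Peak is 9.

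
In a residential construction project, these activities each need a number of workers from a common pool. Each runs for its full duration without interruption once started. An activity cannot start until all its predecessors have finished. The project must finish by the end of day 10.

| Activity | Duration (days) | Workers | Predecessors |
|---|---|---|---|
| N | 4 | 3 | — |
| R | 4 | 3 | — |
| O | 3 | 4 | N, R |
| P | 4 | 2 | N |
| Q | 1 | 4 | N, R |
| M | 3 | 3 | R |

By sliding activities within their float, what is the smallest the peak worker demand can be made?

7

Early-start (N@1, R@1, O@5, P@5, Q@5, M@5) gives peak 13: d1:6  d2:6  d3:6  d4:6  d5:13  d6:9  d7:9  d8:2  d9:0  d10:0.
Shift Q→9, M→8.
Schedule N@1, R@1, O@5, P@5, Q@9, M@8: d1:6  d2:6  d3:6  d4:6  d5:6  d6:6  d7:6  d8:5  d9:7  d10:3 — peak 7.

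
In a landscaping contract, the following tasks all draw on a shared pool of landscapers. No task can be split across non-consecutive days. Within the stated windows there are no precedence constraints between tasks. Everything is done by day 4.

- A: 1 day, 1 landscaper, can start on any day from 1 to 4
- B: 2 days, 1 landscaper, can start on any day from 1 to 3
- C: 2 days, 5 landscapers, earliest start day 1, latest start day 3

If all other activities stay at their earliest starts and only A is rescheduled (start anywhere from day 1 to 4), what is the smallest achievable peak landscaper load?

6

A@1: d1:7  d2:6  d3:0  d4:0 → peak 7
A@2: d1:6  d2:7  d3:0  d4:0 → peak 7
A@3: d1:6  d2:6  d3:1  d4:0 → peak 6
A@4: d1:6  d2:6  d3:0  d4:1 → peak 6
Best is A@3, peak 6.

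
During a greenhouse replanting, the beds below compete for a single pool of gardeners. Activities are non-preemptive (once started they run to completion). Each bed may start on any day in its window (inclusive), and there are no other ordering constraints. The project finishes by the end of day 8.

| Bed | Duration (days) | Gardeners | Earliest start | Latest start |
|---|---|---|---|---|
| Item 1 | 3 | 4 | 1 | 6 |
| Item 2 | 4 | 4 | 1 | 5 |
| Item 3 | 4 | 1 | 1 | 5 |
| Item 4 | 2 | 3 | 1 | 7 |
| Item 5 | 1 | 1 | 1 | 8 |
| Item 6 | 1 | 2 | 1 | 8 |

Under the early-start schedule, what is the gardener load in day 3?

At early start, day 3 has: Item 1, Item 2, Item 3.
Demand: 4 + 4 + 1 = 9.

9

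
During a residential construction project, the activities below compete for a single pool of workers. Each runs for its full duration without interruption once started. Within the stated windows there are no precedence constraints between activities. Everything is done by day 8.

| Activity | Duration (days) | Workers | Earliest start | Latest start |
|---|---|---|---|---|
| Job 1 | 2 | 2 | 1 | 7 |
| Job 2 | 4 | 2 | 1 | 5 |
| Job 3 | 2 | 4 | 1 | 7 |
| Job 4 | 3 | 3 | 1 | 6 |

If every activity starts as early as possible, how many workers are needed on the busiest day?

11

Early-start schedule: Job 1@1, Job 2@1, Job 3@1, Job 4@1.
Load per day: day 1: 11, day 2: 11, day 3: 5, day 4: 2, day 5: 0, day 6: 0, day 7: 0, day 8: 0.
Peak is 11.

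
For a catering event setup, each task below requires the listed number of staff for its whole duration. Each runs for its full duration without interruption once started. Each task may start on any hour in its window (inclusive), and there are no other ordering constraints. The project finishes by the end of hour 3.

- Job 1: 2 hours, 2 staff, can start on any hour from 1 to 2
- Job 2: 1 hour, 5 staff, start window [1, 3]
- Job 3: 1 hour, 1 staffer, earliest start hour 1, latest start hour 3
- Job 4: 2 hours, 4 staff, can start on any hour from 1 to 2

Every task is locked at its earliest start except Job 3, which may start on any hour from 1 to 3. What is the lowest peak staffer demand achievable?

Job 3@1: h1:12  h2:6  h3:0 → peak 12
Job 3@2: h1:11  h2:7  h3:0 → peak 11
Job 3@3: h1:11  h2:6  h3:1 → peak 11
Best is Job 3@2, peak 11.

11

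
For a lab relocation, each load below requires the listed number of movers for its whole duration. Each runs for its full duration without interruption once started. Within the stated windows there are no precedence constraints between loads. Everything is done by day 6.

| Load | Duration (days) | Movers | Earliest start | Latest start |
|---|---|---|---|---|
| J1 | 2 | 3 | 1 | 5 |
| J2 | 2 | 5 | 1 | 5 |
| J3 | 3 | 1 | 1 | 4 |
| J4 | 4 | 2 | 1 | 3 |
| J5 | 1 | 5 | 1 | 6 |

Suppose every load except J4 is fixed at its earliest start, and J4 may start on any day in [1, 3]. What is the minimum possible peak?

J4@1: d1:16  d2:11  d3:3  d4:2  d5:0  d6:0 → peak 16
J4@2: d1:14  d2:11  d3:3  d4:2  d5:2  d6:0 → peak 14
J4@3: d1:14  d2:9  d3:3  d4:2  d5:2  d6:2 → peak 14
Best is J4@2, peak 14.

14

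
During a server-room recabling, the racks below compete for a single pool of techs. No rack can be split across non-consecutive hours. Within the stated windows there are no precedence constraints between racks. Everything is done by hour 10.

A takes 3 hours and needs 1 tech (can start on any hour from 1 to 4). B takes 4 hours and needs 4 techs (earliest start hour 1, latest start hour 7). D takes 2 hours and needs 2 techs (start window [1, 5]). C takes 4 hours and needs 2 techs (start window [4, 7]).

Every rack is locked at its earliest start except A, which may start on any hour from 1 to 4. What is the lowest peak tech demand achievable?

7

A@1: h1:7  h2:7  h3:5  h4:6  h5:2  h6:2  h7:2  h8:0  h9:0  h10:0 → peak 7
A@2: h1:6  h2:7  h3:5  h4:7  h5:2  h6:2  h7:2  h8:0  h9:0  h10:0 → peak 7
A@3: h1:6  h2:6  h3:5  h4:7  h5:3  h6:2  h7:2  h8:0  h9:0  h10:0 → peak 7
A@4: h1:6  h2:6  h3:4  h4:7  h5:3  h6:3  h7:2  h8:0  h9:0  h10:0 → peak 7
Best is A@1, peak 7.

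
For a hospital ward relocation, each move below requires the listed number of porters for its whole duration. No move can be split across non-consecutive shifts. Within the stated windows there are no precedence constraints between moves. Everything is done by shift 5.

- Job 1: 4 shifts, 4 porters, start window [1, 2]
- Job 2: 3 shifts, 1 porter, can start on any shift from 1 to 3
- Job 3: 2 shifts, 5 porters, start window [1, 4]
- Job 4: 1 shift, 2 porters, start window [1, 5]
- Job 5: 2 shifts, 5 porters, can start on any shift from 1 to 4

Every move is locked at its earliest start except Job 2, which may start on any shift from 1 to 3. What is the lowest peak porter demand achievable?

16

Job 2@1: s1:17  s2:15  s3:5  s4:4  s5:0 → peak 17
Job 2@2: s1:16  s2:15  s3:5  s4:5  s5:0 → peak 16
Job 2@3: s1:16  s2:14  s3:5  s4:5  s5:1 → peak 16
Best is Job 2@2, peak 16.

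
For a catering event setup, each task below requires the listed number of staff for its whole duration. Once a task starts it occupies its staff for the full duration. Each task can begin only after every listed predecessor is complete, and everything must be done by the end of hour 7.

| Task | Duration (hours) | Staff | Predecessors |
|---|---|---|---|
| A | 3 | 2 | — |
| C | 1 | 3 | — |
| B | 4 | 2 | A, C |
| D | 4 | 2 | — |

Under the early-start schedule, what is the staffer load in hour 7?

2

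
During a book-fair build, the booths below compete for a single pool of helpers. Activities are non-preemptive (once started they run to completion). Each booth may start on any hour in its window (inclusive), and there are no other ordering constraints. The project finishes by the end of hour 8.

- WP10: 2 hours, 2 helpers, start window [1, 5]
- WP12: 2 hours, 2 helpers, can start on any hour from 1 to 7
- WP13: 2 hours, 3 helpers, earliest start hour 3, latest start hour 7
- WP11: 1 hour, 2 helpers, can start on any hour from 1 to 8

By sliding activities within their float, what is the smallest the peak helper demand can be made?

3

Early-start (WP10@1, WP12@1, WP13@3, WP11@1) gives peak 6: h1:6  h2:4  h3:3  h4:3  h5:0  h6:0  h7:0  h8:0.
Shift WP12→3, WP13→5, WP11→7.
Schedule WP10@1, WP12@3, WP13@5, WP11@7: h1:2  h2:2  h3:2  h4:2  h5:3  h6:3  h7:2  h8:0 — peak 3.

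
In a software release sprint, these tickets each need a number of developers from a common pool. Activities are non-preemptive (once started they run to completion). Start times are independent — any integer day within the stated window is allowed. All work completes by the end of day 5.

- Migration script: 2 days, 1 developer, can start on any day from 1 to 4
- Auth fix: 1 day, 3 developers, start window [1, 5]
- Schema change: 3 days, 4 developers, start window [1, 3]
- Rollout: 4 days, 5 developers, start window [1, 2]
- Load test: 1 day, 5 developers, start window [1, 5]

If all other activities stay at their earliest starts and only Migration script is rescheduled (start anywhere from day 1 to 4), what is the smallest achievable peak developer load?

17

Migration script@1: d1:18  d2:10  d3:9  d4:5  d5:0 → peak 18
Migration script@2: d1:17  d2:10  d3:10  d4:5  d5:0 → peak 17
Migration script@3: d1:17  d2:9  d3:10  d4:6  d5:0 → peak 17
Migration script@4: d1:17  d2:9  d3:9  d4:6  d5:1 → peak 17
Best is Migration script@2, peak 17.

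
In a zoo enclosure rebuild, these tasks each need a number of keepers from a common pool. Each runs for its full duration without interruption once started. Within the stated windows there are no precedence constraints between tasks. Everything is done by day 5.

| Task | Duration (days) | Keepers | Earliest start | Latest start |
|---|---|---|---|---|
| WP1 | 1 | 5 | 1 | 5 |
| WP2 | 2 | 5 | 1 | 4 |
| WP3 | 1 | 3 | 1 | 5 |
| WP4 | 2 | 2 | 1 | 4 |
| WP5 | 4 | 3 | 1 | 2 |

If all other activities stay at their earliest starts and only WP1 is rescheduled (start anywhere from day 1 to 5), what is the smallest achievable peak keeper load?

WP1@1: d1:18  d2:10  d3:3  d4:3  d5:0 → peak 18
WP1@2: d1:13  d2:15  d3:3  d4:3  d5:0 → peak 15
WP1@3: d1:13  d2:10  d3:8  d4:3  d5:0 → peak 13
WP1@4: d1:13  d2:10  d3:3  d4:8  d5:0 → peak 13
WP1@5: d1:13  d2:10  d3:3  d4:3  d5:5 → peak 13
Best is WP1@3, peak 13.

13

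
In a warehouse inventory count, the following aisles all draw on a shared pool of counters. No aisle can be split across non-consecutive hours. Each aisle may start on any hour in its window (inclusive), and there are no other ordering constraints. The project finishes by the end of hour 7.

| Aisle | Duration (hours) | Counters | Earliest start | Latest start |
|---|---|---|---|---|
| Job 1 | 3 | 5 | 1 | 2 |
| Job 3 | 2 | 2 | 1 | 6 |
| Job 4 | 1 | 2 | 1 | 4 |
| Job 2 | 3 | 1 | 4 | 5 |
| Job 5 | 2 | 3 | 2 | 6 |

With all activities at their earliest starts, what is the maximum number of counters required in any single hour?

Early-start schedule: Job 1@1, Job 3@1, Job 4@1, Job 2@4, Job 5@2.
Load per hour: hour 1: 9, hour 2: 10, hour 3: 8, hour 4: 1, hour 5: 1, hour 6: 1, hour 7: 0.
Peak is 10.

10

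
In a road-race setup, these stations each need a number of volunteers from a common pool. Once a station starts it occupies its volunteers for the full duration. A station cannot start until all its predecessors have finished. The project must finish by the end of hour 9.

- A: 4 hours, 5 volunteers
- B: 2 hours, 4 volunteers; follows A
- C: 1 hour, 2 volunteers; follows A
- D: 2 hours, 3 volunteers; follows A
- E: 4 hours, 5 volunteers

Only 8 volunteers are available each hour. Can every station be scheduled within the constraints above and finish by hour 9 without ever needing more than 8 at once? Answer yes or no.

no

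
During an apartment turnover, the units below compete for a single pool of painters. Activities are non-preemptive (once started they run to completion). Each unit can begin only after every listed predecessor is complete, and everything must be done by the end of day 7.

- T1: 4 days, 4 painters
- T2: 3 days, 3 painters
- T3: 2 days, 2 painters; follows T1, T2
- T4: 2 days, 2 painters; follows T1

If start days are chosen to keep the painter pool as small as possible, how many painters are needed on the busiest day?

Schedule T1@1, T2@1, T3@5, T4@5: d1:7  d2:7  d3:7  d4:4  d5:4  d6:4  d7:0 — peak 7.
No arrangement of the 13 feasible schedules does better.

7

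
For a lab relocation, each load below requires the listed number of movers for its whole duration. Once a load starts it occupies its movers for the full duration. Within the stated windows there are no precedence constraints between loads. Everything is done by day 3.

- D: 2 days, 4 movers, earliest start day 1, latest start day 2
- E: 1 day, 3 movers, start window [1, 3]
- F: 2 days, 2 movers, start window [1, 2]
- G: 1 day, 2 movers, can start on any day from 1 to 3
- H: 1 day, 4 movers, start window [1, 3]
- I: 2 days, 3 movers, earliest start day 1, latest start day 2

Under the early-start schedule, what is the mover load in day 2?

9

At early start, day 2 has: D, F, I.
Demand: 4 + 2 + 3 = 9.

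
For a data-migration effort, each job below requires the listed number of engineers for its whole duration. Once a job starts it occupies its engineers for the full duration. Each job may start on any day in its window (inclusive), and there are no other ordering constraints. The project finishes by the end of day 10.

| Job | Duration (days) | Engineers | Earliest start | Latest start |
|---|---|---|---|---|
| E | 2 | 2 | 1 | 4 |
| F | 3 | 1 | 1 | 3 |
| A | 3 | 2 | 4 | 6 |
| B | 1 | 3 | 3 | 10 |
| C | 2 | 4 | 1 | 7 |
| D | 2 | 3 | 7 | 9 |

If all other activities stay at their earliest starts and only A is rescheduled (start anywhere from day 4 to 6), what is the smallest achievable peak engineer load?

7

A@4: d1:7  d2:7  d3:4  d4:2  d5:2  d6:2  d7:3  d8:3  d9:0  d10:0 → peak 7
A@5: d1:7  d2:7  d3:4  d4:0  d5:2  d6:2  d7:5  d8:3  d9:0  d10:0 → peak 7
A@6: d1:7  d2:7  d3:4  d4:0  d5:0  d6:2  d7:5  d8:5  d9:0  d10:0 → peak 7
Best is A@4, peak 7.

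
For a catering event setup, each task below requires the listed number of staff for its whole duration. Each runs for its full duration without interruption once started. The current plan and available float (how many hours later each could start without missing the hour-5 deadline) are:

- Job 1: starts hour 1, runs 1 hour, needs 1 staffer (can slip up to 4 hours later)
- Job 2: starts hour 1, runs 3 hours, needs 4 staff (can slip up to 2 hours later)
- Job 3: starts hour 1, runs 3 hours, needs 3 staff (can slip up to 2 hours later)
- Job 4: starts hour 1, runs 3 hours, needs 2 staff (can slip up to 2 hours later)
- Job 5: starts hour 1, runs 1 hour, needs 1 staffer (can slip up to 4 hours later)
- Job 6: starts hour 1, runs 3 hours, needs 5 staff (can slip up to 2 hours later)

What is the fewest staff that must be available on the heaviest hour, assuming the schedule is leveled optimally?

Early-start (Job 1@1, Job 2@1, Job 3@1, Job 4@1, Job 5@1, Job 6@1) gives peak 16: h1:16  h2:14  h3:14  h4:0  h5:0.
Shift Job 6→2.
Schedule Job 1@1, Job 2@1, Job 3@1, Job 4@1, Job 5@1, Job 6@2: h1:11  h2:14  h3:14  h4:5  h5:0 — peak 14.

14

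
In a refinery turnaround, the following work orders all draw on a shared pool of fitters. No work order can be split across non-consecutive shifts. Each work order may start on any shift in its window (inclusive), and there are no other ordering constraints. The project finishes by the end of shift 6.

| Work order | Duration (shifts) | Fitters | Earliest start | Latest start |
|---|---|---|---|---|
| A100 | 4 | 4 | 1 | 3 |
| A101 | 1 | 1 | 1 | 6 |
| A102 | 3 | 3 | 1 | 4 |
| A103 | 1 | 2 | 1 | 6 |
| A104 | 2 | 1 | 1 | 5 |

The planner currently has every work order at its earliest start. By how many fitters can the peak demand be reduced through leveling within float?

4

Early-start peak: s1:11  s2:8  s3:7  s4:4  s5:0  s6:0 ⇒ 11.
Leveled (A100@1, A101@1, A102@2, A103@1, A104@5): s1:7  s2:7  s3:7  s4:7  s5:1  s6:1 ⇒ 7.
Reduction 11 − 7 = 4.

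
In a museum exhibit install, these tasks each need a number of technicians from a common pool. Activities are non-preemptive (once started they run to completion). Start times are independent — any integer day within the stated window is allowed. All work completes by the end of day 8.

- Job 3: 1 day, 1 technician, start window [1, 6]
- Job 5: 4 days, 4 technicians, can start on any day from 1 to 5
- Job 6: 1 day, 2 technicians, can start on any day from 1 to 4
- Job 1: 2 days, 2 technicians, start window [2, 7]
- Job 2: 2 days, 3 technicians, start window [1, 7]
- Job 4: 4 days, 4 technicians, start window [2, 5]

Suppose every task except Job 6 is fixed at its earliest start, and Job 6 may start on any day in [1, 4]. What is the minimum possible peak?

Job 6@1: d1:10  d2:13  d3:10  d4:8  d5:4  d6:0  d7:0  d8:0 → peak 13
Job 6@2: d1:8  d2:15  d3:10  d4:8  d5:4  d6:0  d7:0  d8:0 → peak 15
Job 6@3: d1:8  d2:13  d3:12  d4:8  d5:4  d6:0  d7:0  d8:0 → peak 13
Job 6@4: d1:8  d2:13  d3:10  d4:10  d5:4  d6:0  d7:0  d8:0 → peak 13
Best is Job 6@1, peak 13.

13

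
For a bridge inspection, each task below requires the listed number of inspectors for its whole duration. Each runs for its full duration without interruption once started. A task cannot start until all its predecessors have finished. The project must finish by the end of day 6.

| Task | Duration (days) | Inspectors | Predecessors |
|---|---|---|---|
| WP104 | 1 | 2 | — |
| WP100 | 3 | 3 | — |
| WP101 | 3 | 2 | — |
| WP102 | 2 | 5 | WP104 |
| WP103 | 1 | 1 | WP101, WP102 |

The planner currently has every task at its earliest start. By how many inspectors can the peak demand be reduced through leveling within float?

3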